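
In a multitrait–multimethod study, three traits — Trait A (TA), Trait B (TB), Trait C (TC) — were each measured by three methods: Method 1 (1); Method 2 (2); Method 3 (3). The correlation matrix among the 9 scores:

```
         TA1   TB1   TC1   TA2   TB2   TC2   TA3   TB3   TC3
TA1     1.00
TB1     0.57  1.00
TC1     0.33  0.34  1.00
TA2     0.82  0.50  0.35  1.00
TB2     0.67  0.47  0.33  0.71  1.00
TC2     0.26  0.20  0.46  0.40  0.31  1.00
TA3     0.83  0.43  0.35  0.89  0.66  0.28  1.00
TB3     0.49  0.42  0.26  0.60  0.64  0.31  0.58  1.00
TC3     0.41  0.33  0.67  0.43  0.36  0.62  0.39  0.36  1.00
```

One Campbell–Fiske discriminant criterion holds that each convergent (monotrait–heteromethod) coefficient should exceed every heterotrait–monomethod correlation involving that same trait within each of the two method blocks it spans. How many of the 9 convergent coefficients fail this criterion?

Each convergent coefficient versus the relevant comparison correlations:
TA (methods 1·2): 0.82 vs {0.57, 0.71, 0.33, 0.40} → pass.
TA (methods 1·3): 0.83 vs {0.57, 0.58, 0.33, 0.39} → pass.
TA (methods 2·3): 0.89 vs {0.71, 0.58, 0.40, 0.39} → pass.
TB (methods 1·2): 0.47 vs {0.57, 0.71, 0.34, 0.31} → fail.
TB (methods 1·3): 0.42 vs {0.57, 0.58, 0.34, 0.36} → fail.
TB (methods 2·3): 0.64 vs {0.71, 0.58, 0.31, 0.36} → fail.
TC (methods 1·2): 0.46 vs {0.33, 0.40, 0.34, 0.31} → pass.
TC (methods 1·3): 0.67 vs {0.33, 0.39, 0.34, 0.36} → pass.
TC (methods 2·3): 0.62 vs {0.40, 0.39, 0.31, 0.36} → pass.
3 of 9 fail.

3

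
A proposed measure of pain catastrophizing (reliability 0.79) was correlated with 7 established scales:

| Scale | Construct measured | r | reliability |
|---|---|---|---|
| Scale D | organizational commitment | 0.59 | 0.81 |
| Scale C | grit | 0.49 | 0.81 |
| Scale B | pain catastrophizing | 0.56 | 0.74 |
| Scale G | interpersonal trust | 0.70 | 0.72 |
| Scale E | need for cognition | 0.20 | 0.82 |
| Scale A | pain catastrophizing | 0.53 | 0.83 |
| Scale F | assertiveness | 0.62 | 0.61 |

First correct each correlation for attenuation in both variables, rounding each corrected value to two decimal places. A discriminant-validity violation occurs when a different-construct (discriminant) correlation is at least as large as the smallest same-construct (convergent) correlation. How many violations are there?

3

Disattenuated r (r / √(r_scale · r_new)):
  Scale D (disc): 0.59 / √(0.81·0.79) = 0.74
  Scale C (disc): 0.49 / √(0.81·0.79) = 0.61
  Scale B (conv): 0.56 / √(0.74·0.79) = 0.73
  Scale G (disc): 0.70 / √(0.72·0.79) = 0.93
  Scale E (disc): 0.20 / √(0.82·0.79) = 0.25
  Scale A (conv): 0.53 / √(0.83·0.79) = 0.65
  Scale F (disc): 0.62 / √(0.61·0.79) = 0.89
Smallest convergent = 0.65. Discriminant values: 0.74, 0.61, 0.93, 0.25, 0.89; count ≥ 0.65 → 3.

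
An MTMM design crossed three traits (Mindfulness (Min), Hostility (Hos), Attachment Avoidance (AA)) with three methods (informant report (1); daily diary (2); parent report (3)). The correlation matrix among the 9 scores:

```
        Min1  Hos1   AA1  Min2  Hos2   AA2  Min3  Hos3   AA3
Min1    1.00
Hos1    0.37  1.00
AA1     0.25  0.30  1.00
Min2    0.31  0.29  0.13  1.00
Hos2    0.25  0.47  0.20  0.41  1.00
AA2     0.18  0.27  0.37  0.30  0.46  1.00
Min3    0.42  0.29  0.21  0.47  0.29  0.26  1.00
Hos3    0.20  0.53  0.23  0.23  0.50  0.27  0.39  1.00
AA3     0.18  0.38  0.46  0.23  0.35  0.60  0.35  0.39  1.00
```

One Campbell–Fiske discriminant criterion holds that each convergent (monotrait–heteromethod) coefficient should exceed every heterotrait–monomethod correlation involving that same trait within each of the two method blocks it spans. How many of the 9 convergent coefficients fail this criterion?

2

Checking each validity diagonal entry against its comparison values:
Min (methods 1·2): 0.31 vs {0.37, 0.41, 0.25, 0.30} → fail.
Min (methods 1·3): 0.42 vs {0.37, 0.39, 0.25, 0.35} → pass.
Min (methods 2·3): 0.47 vs {0.41, 0.39, 0.30, 0.35} → pass.
Hos (methods 1·2): 0.47 vs {0.37, 0.41, 0.30, 0.46} → pass.
Hos (methods 1·3): 0.53 vs {0.37, 0.39, 0.30, 0.39} → pass.
Hos (methods 2·3): 0.50 vs {0.41, 0.39, 0.46, 0.39} → pass.
AA (methods 1·2): 0.37 vs {0.25, 0.30, 0.30, 0.46} → fail.
AA (methods 1·3): 0.46 vs {0.25, 0.35, 0.30, 0.39} → pass.
AA (methods 2·3): 0.60 vs {0.30, 0.35, 0.46, 0.39} → pass.
2 of 9 fail.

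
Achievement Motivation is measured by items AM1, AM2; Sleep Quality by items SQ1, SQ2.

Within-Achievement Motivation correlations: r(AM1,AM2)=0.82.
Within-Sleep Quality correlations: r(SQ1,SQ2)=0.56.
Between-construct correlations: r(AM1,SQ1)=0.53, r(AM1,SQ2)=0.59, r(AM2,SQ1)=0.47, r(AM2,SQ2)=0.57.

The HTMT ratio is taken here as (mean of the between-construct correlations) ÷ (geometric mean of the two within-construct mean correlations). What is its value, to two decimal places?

Mean between = 2.16/4 = 0.5400.
Mean within-AM = 0.82/1 = 0.8200; mean within-SQ = 0.56/1 = 0.5600.
Geometric mean = √(0.8200 × 0.5600) = 0.6776.
HTMT = 0.5400 / 0.6776 = 0.80.

0.80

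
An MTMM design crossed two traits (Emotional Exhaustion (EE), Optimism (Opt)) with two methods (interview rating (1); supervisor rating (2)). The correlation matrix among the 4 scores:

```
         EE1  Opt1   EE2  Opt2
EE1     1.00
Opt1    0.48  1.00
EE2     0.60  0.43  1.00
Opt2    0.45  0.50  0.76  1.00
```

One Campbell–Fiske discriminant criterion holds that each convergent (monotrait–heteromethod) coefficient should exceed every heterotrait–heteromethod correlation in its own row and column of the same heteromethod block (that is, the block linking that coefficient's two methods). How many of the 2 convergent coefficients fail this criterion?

0

Each convergent coefficient versus the relevant comparison correlations:
EE (methods 1·2): 0.60 vs {0.45, 0.43} → pass.
Opt (methods 1·2): 0.50 vs {0.43, 0.45} → pass.
0 of 2 fail.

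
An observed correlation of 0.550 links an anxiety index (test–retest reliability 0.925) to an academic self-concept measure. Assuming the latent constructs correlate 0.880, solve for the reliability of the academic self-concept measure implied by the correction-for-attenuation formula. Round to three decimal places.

0.422

r_true = r_obs / √(r_xx · r_yy) ⇒ 0.880 = 0.550 / √(0.925 · r_yy).
√(0.925 · r_yy) = 0.550 / 0.880 = 0.6250; 0.925 · r_yy = 0.3906; r_yy = 0.3906 / 0.925 ≈ 0.422.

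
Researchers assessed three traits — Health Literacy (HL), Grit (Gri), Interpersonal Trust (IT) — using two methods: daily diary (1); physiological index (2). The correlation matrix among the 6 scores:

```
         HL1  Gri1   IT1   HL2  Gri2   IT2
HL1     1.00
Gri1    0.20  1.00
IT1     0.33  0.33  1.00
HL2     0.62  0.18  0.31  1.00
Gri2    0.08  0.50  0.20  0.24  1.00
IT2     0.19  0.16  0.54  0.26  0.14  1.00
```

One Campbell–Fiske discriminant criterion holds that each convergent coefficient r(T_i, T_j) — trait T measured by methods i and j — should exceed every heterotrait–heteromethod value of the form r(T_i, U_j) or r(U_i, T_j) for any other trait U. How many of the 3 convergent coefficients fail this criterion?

Checking each validity diagonal entry against its comparison values:
HL (methods 1·2): 0.62 vs {0.08, 0.18, 0.19, 0.31} → pass.
Gri (methods 1·2): 0.50 vs {0.18, 0.08, 0.16, 0.20} → pass.
IT (methods 1·2): 0.54 vs {0.31, 0.19, 0.20, 0.16} → pass.
0 of 3 fail.

0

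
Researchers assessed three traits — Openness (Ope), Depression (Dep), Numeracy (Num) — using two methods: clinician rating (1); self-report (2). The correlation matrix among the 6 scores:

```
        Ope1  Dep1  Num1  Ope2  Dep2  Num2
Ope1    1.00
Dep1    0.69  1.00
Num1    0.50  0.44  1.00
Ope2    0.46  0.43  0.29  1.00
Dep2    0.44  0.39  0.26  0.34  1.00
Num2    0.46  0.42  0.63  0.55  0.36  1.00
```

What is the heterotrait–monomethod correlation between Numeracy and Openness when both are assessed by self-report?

Different traits, same method: r(Num2, Ope2) = 0.55.

0.55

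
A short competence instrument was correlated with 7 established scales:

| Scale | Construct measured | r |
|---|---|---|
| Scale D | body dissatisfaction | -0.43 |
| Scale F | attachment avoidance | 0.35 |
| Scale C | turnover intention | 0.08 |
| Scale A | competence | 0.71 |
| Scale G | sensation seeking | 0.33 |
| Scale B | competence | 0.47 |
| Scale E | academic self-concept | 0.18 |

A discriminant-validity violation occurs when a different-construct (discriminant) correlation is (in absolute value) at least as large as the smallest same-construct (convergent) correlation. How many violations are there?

0

Convergent (same construct = competence): Scale A, Scale B.
Smallest convergent = 0.47. Discriminant |r|: 0.43, 0.35, 0.08, 0.33, 0.18; count ≥ 0.47 → 0.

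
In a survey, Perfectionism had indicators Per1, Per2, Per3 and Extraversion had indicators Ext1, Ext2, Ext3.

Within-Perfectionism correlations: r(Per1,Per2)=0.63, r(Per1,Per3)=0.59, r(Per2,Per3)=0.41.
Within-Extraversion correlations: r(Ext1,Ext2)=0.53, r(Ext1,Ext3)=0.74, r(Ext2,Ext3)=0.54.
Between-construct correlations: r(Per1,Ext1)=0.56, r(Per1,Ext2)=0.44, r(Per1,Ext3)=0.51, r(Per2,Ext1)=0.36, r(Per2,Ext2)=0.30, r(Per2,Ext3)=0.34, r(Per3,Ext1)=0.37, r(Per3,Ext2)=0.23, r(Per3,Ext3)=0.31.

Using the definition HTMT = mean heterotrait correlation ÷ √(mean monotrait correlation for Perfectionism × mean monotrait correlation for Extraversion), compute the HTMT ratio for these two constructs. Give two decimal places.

Mean heterotrait r = 3.42/9 = 0.3800.
Mean within-Per = 1.63/3 = 0.5433; mean within-Ext = 1.81/3 = 0.6033.
Geometric mean = √(0.5433 × 0.6033) = 0.5725.
HTMT = 0.3800 / 0.5725 = 0.66.

0.66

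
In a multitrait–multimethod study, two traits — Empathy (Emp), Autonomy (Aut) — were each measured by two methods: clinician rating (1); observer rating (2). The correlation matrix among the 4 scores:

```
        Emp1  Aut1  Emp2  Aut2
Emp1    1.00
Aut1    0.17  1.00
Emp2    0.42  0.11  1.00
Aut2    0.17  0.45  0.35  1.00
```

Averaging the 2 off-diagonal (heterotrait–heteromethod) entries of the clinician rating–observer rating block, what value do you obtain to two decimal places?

0.14

HTHM values (method 1 × method 2): 0.17, 0.11; mean = 0.28/2 = 0.14.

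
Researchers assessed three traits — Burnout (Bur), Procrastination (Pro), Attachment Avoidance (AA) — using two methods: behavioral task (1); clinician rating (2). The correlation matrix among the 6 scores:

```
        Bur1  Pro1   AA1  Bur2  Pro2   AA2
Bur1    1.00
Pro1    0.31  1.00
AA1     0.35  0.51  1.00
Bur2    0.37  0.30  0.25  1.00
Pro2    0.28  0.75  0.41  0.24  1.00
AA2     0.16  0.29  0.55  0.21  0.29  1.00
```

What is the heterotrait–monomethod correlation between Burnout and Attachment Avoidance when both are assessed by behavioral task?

0.35

Different traits, same method: r(Bur1, AA1) = 0.35.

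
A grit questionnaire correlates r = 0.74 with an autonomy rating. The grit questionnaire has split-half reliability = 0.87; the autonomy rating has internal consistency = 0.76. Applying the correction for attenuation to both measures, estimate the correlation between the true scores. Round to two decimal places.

0.91

r_true = r_obs / √(r_xx · r_yy) = 0.74 / √(0.87 × 0.76) = 0.74 / √0.6612 = 0.74 / 0.8131 ≈ 0.91.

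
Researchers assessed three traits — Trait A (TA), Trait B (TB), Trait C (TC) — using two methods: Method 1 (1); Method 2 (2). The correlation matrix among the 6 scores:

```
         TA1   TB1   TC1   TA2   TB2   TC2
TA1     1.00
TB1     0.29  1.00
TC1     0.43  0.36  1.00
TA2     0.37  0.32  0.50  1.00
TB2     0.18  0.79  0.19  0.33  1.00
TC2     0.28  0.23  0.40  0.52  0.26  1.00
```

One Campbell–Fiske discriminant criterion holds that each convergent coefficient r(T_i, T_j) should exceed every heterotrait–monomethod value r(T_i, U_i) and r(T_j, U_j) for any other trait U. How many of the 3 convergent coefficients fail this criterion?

2

Convergent coefficients and their comparison sets:
TA (methods 1·2): 0.37 vs {0.29, 0.33, 0.43, 0.52} → fail.
TB (methods 1·2): 0.79 vs {0.29, 0.33, 0.36, 0.26} → pass.
TC (methods 1·2): 0.40 vs {0.43, 0.52, 0.36, 0.26} → fail.
2 of 3 fail.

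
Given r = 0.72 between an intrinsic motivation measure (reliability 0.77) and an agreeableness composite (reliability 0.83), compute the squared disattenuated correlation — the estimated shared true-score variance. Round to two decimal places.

0.81

Disattenuated r = 0.72 / √(0.77 × 0.83) = 0.72 / 0.7994 = 0.9007.
Shared true-score variance = 0.9007² = 0.8113 ≈ 0.81.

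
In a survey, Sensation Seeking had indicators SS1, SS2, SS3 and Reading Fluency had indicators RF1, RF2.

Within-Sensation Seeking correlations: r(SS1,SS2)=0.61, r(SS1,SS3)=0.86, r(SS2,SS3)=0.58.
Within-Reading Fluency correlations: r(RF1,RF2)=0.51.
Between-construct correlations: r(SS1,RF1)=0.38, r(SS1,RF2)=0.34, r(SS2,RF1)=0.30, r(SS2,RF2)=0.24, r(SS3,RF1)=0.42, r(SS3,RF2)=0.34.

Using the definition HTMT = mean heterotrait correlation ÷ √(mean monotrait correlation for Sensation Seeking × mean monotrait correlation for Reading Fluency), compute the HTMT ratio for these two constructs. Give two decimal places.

Mean heterotrait r = 2.02/6 = 0.3367.
Mean within-SS = 2.05/3 = 0.6833; mean within-RF = 0.51/1 = 0.5100.
Geometric mean = √(0.6833 × 0.5100) = 0.5903.
HTMT = 0.3367 / 0.5903 = 0.57.

0.57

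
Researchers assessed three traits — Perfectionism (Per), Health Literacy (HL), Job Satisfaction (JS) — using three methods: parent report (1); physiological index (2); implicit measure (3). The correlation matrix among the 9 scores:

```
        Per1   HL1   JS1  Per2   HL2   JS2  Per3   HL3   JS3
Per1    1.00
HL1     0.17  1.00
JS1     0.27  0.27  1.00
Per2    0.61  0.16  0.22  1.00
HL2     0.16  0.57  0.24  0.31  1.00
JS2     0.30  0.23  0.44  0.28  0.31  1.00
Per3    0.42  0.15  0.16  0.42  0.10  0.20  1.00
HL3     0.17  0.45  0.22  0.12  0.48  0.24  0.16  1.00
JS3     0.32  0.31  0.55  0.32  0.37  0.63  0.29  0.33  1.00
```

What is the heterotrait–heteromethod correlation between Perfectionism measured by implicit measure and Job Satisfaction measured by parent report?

Different traits and methods: r(Per3, JS1) = 0.16.

0.16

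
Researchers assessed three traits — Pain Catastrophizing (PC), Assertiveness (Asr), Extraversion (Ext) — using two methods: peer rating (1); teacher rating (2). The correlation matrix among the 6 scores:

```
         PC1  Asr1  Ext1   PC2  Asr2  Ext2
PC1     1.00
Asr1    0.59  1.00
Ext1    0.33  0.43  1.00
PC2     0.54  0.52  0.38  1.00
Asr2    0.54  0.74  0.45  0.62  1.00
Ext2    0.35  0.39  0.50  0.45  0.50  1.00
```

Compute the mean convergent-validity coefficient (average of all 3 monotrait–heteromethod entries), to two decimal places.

0.59

Convergent values: 0.54, 0.74, 0.50; mean = 1.78/3 = 0.59.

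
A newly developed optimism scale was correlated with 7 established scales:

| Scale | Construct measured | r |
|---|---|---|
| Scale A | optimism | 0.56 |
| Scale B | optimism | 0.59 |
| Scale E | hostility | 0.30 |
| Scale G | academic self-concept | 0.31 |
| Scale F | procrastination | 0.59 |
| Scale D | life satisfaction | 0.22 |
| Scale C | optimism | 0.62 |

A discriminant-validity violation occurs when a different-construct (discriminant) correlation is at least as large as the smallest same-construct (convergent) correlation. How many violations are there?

1

Convergent (same construct = optimism): Scale A, Scale B, Scale C.
Smallest convergent = 0.56. Discriminant values: 0.30, 0.31, 0.59, 0.22; count ≥ 0.56 → 1.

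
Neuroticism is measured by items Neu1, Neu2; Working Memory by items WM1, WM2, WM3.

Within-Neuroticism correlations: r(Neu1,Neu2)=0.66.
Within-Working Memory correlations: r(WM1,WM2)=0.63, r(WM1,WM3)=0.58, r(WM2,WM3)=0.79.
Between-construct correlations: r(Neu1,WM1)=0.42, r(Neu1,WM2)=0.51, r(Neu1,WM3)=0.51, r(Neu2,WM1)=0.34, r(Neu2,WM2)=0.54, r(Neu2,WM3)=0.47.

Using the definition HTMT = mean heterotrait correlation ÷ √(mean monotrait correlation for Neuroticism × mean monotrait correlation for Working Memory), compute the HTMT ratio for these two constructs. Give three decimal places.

Mean between = 2.79/6 = 0.4650.
Mean within-Neu = 0.66/1 = 0.6600; mean within-WM = 2.00/3 = 0.6667.
Geometric mean = √(0.6600 × 0.6667) = 0.6633.
HTMT = 0.4650 / 0.6633 = 0.701.

0.701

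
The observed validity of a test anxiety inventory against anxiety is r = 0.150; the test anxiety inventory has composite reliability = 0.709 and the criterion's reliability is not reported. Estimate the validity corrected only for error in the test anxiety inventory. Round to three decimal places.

Single correction: r_c = r_obs / √r_xx = 0.150 / √0.709 = 0.150 / 0.8420 ≈ 0.178.

0.178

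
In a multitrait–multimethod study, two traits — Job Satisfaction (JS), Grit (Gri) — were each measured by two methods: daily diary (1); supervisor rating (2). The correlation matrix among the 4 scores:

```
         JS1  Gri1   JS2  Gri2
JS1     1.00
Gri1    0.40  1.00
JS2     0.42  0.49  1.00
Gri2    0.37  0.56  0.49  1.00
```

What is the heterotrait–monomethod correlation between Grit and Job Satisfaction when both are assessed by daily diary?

0.40

Different traits, same method: r(Gri1, JS1) = 0.40.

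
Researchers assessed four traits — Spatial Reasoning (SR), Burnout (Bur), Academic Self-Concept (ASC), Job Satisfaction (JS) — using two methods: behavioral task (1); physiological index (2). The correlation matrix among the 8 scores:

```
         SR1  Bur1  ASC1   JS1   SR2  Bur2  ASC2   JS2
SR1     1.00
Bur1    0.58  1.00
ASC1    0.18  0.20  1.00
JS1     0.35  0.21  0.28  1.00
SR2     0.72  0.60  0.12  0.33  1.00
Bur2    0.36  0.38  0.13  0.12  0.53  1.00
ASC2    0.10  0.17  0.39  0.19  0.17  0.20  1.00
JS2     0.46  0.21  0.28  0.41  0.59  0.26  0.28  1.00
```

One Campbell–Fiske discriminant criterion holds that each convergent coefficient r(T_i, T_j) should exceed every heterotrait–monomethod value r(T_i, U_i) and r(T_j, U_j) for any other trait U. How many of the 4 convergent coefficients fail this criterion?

2

Each convergent coefficient versus the relevant comparison correlations:
SR (methods 1·2): 0.72 vs {0.58, 0.53, 0.18, 0.17, 0.35, 0.59} → pass.
Bur (methods 1·2): 0.38 vs {0.58, 0.53, 0.20, 0.20, 0.21, 0.26} → fail.
ASC (methods 1·2): 0.39 vs {0.18, 0.17, 0.20, 0.20, 0.28, 0.28} → pass.
JS (methods 1·2): 0.41 vs {0.35, 0.59, 0.21, 0.26, 0.28, 0.28} → fail.
2 of 4 fail.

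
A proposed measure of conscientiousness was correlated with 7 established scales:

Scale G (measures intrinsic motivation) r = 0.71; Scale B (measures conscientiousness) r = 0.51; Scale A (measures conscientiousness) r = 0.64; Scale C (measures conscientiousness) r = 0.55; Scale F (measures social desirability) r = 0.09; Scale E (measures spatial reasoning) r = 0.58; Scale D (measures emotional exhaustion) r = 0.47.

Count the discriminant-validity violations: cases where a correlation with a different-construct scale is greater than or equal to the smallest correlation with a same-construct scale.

Convergent (same construct = conscientiousness): Scale B, Scale A, Scale C.
Smallest convergent = 0.51. Discriminant values: 0.71, 0.09, 0.58, 0.47; count ≥ 0.51 → 2.

2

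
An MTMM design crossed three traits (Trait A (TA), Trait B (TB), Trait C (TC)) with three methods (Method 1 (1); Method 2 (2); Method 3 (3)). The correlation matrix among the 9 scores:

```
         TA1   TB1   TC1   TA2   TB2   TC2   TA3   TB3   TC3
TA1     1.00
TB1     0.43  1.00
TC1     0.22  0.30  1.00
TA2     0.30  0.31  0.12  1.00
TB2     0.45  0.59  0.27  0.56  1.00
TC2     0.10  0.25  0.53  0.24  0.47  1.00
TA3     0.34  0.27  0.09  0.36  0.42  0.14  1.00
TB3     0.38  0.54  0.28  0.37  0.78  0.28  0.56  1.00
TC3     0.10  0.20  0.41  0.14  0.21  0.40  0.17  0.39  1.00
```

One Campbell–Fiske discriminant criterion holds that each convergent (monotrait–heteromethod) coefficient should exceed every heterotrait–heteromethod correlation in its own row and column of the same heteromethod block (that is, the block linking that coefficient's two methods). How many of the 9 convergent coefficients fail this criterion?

Convergent coefficients and their comparison sets:
TA (methods 1·2): 0.30 vs {0.45, 0.31, 0.10, 0.12} → fail.
TA (methods 1·3): 0.34 vs {0.38, 0.27, 0.10, 0.09} → fail.
TA (methods 2·3): 0.36 vs {0.37, 0.42, 0.14, 0.14} → fail.
TB (methods 1·2): 0.59 vs {0.31, 0.45, 0.25, 0.27} → pass.
TB (methods 1·3): 0.54 vs {0.27, 0.38, 0.20, 0.28} → pass.
TB (methods 2·3): 0.78 vs {0.42, 0.37, 0.21, 0.28} → pass.
TC (methods 1·2): 0.53 vs {0.12, 0.10, 0.27, 0.25} → pass.
TC (methods 1·3): 0.41 vs {0.09, 0.10, 0.28, 0.20} → pass.
TC (methods 2·3): 0.40 vs {0.14, 0.14, 0.28, 0.21} → pass.
3 of 9 fail.

3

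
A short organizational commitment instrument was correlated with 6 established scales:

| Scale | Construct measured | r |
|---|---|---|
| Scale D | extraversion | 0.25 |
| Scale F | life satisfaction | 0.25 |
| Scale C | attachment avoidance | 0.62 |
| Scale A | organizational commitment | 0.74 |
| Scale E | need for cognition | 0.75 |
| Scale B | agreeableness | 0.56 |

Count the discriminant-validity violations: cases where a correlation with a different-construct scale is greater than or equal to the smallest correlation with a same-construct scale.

1

Convergent (same construct = organizational commitment): Scale A.
Smallest convergent = 0.74. Discriminant values: 0.25, 0.25, 0.62, 0.75, 0.56; count ≥ 0.74 → 1.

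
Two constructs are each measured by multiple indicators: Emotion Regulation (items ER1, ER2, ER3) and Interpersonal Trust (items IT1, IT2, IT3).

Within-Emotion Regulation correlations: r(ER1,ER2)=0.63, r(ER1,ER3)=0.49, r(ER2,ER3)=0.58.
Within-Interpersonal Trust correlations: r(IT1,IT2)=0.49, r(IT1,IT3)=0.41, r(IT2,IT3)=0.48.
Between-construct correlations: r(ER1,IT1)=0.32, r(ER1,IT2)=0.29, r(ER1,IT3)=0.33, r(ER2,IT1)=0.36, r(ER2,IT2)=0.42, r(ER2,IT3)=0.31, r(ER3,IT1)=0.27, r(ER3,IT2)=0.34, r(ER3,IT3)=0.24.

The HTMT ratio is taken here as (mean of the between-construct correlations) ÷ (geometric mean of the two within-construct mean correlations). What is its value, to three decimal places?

0.627

Between-construct mean = 2.88/9 = 0.3200.
Mean within-ER = 1.70/3 = 0.5667; mean within-IT = 1.38/3 = 0.4600.
Geometric mean = √(0.5667 × 0.4600) = 0.5106.
HTMT = 0.3200 / 0.5106 = 0.627.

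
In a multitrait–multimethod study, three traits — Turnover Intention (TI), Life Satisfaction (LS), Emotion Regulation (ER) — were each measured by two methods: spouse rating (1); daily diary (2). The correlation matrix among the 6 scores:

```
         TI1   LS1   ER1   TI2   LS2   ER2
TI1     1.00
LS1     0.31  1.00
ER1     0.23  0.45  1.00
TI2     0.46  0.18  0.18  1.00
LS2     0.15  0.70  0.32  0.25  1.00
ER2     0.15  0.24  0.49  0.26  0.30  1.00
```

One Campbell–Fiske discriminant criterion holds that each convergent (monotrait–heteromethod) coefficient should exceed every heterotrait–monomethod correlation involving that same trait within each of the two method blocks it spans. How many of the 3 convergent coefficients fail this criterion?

Each convergent coefficient versus the relevant comparison correlations:
TI (methods 1·2): 0.46 vs {0.31, 0.25, 0.23, 0.26} → pass.
LS (methods 1·2): 0.70 vs {0.31, 0.25, 0.45, 0.30} → pass.
ER (methods 1·2): 0.49 vs {0.23, 0.26, 0.45, 0.30} → pass.
0 of 3 fail.

0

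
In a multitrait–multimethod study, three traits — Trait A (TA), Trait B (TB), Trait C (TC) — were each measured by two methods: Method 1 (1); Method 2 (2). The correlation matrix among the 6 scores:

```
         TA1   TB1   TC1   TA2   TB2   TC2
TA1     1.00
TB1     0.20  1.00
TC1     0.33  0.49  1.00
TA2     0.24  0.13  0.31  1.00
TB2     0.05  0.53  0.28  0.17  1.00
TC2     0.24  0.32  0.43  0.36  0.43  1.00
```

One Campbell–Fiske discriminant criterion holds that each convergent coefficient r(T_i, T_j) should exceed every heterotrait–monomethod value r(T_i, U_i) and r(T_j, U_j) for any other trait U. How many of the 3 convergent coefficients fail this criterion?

2

Each convergent coefficient versus the relevant comparison correlations:
TA (methods 1·2): 0.24 vs {0.20, 0.17, 0.33, 0.36} → fail.
TB (methods 1·2): 0.53 vs {0.20, 0.17, 0.49, 0.43} → pass.
TC (methods 1·2): 0.43 vs {0.33, 0.36, 0.49, 0.43} → fail.
2 of 3 fail.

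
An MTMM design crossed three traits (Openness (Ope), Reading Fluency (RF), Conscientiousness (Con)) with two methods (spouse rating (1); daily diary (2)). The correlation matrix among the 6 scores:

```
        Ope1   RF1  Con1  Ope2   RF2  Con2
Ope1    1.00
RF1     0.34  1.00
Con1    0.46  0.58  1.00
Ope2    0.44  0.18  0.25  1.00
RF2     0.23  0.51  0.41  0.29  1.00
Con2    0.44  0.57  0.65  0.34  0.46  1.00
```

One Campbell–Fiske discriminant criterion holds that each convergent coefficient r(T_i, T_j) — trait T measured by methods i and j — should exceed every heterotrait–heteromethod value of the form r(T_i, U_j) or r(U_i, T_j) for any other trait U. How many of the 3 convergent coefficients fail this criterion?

Each convergent coefficient versus the relevant comparison correlations:
Ope (methods 1·2): 0.44 vs {0.23, 0.18, 0.44, 0.25} → fail.
RF (methods 1·2): 0.51 vs {0.18, 0.23, 0.57, 0.41} → fail.
Con (methods 1·2): 0.65 vs {0.25, 0.44, 0.41, 0.57} → pass.
2 of 3 fail.

2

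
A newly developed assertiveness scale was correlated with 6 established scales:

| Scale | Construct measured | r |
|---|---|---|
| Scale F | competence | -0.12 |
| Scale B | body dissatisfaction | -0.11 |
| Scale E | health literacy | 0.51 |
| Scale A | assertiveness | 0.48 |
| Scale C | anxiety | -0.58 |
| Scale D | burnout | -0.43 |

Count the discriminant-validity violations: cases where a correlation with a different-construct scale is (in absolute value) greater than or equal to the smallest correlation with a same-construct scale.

Convergent (same construct = assertiveness): Scale A.
Smallest convergent = 0.48. Discriminant |r|: 0.12, 0.11, 0.51, 0.58, 0.43; count ≥ 0.48 → 2.

2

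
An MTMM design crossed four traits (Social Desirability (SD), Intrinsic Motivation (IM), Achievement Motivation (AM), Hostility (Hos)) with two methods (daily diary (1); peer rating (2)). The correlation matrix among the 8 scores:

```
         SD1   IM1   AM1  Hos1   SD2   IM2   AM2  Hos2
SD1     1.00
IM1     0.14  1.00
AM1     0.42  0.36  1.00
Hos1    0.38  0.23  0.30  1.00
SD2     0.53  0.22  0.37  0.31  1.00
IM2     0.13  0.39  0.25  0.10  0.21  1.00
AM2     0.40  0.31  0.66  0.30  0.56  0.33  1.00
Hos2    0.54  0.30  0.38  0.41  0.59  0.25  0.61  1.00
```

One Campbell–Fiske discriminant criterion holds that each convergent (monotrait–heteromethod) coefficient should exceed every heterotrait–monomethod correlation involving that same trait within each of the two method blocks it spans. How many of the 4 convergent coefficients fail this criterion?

2

Checking each validity diagonal entry against its comparison values:
SD (methods 1·2): 0.53 vs {0.14, 0.21, 0.42, 0.56, 0.38, 0.59} → fail.
IM (methods 1·2): 0.39 vs {0.14, 0.21, 0.36, 0.33, 0.23, 0.25} → pass.
AM (methods 1·2): 0.66 vs {0.42, 0.56, 0.36, 0.33, 0.30, 0.61} → pass.
Hos (methods 1·2): 0.41 vs {0.38, 0.59, 0.23, 0.25, 0.30, 0.61} → fail.
2 of 4 fail.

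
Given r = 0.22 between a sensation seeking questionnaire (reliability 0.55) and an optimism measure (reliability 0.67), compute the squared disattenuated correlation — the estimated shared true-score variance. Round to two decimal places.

Disattenuated r = 0.22 / √(0.55 × 0.67) = 0.22 / 0.6070 = 0.3624.
Shared true-score variance = 0.3624² = 0.1313 ≈ 0.13.

0.13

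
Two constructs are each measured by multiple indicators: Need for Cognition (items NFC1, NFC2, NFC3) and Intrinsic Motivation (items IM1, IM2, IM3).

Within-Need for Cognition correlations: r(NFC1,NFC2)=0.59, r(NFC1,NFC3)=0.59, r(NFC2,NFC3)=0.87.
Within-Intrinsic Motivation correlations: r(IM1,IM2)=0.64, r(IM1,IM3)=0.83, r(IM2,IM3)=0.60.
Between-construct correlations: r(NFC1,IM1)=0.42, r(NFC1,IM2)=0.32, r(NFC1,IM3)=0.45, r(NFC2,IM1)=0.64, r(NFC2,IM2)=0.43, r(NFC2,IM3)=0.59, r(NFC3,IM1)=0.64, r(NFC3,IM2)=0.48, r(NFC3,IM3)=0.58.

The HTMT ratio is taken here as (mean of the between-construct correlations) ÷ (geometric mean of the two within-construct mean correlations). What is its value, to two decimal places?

0.74

Between-construct mean = 4.55/9 = 0.5056.
Mean within-NFC = 2.05/3 = 0.6833; mean within-IM = 2.07/3 = 0.6900.
Geometric mean = √(0.6833 × 0.6900) = 0.6866.
HTMT = 0.5056 / 0.6866 = 0.74.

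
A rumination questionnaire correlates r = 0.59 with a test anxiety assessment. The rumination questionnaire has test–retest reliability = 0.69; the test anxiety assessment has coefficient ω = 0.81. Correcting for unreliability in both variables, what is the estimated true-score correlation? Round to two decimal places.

r_true = r_obs / √(r_xx · r_yy) = 0.59 / √(0.69 × 0.81) = 0.59 / √0.5589 = 0.59 / 0.7476 ≈ 0.79.

0.79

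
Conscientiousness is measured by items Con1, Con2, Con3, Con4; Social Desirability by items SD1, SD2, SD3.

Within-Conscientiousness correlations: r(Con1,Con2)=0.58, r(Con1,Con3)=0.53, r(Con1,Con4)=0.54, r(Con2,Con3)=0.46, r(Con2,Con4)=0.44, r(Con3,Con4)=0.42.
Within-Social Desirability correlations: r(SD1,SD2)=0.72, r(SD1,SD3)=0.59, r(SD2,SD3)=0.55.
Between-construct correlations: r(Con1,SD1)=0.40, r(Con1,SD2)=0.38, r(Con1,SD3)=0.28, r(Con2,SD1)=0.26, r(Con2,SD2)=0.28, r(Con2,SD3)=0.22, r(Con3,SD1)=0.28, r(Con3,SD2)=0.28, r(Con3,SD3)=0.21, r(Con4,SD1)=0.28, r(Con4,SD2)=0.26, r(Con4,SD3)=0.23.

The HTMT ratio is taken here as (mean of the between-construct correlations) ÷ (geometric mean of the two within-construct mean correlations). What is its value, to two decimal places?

0.51

Mean between = 3.36/12 = 0.2800.
Mean within-Con = 2.97/6 = 0.4950; mean within-SD = 1.86/3 = 0.6200.
Geometric mean = √(0.4950 × 0.6200) = 0.5540.
HTMT = 0.2800 / 0.5540 = 0.51.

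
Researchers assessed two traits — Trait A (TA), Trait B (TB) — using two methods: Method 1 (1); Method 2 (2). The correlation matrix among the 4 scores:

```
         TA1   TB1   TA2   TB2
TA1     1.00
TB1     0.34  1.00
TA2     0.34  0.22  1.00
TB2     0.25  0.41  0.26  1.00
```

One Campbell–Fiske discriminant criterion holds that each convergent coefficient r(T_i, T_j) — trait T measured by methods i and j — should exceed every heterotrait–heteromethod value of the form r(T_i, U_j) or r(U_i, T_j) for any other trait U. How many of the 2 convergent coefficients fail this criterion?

Each convergent coefficient versus the relevant comparison correlations:
TA (methods 1·2): 0.34 vs {0.25, 0.22} → pass.
TB (methods 1·2): 0.41 vs {0.22, 0.25} → pass.
0 of 2 fail.

0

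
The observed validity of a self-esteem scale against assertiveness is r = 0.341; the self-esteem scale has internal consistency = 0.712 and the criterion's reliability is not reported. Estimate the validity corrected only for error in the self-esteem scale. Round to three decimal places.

0.404

Single correction: r_c = r_obs / √r_xx = 0.341 / √0.712 = 0.341 / 0.8438 ≈ 0.404.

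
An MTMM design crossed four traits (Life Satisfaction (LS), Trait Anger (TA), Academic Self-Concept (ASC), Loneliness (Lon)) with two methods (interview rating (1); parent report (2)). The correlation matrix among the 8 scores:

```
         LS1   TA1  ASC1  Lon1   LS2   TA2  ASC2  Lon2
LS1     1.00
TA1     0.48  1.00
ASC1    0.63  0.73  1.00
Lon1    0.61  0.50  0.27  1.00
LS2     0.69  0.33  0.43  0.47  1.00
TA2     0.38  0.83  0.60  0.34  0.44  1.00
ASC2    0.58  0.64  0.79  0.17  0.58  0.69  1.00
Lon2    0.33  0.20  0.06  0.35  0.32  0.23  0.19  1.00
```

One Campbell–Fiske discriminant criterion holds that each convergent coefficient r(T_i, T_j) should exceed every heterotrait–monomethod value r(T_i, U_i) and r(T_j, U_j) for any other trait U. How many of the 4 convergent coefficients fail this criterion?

1

Each convergent coefficient versus the relevant comparison correlations:
LS (methods 1·2): 0.69 vs {0.48, 0.44, 0.63, 0.58, 0.61, 0.32} → pass.
TA (methods 1·2): 0.83 vs {0.48, 0.44, 0.73, 0.69, 0.50, 0.23} → pass.
ASC (methods 1·2): 0.79 vs {0.63, 0.58, 0.73, 0.69, 0.27, 0.19} → pass.
Lon (methods 1·2): 0.35 vs {0.61, 0.32, 0.50, 0.23, 0.27, 0.19} → fail.
1 of 4 fail.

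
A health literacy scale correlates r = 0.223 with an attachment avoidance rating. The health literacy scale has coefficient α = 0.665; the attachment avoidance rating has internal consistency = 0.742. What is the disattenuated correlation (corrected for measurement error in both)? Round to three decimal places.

r_true = r_obs / √(r_xx · r_yy) = 0.223 / √(0.665 × 0.742) = 0.223 / √0.493430 = 0.223 / 0.7024 ≈ 0.317.

0.317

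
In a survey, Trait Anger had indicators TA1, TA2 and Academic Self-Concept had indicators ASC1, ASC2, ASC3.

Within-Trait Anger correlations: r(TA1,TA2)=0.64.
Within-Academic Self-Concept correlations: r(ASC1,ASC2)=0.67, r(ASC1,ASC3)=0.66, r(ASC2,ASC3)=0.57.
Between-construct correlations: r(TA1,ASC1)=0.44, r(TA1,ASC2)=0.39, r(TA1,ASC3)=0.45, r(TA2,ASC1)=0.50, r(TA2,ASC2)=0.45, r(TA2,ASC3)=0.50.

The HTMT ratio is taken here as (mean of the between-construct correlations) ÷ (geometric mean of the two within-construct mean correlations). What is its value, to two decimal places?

Between-construct mean = 2.73/6 = 0.4550.
Mean within-TA = 0.64/1 = 0.6400; mean within-ASC = 1.90/3 = 0.6333.
Geometric mean = √(0.6400 × 0.6333) = 0.6366.
HTMT = 0.4550 / 0.6366 = 0.71.

0.71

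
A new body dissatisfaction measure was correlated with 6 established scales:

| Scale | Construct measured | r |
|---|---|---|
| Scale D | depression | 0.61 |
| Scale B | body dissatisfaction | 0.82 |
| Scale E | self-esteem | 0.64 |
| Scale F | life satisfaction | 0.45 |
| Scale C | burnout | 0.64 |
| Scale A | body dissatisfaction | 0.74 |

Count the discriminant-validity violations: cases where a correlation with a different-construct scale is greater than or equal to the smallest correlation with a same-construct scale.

Convergent (same construct = body dissatisfaction): Scale B, Scale A.
Smallest convergent = 0.74. Discriminant values: 0.61, 0.64, 0.45, 0.64; count ≥ 0.74 → 0.

0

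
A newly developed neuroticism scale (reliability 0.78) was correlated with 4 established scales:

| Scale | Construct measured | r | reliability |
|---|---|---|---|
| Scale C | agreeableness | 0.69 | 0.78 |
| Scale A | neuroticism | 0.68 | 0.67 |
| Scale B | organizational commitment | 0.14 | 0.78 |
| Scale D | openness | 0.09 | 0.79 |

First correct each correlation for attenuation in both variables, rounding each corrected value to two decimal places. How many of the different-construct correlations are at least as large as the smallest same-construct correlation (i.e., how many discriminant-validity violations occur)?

0

Disattenuated r (r / √(r_scale · r_new)):
  Scale C (disc): 0.69 / √(0.78·0.78) = 0.88
  Scale A (conv): 0.68 / √(0.67·0.78) = 0.94
  Scale B (disc): 0.14 / √(0.78·0.78) = 0.18
  Scale D (disc): 0.09 / √(0.79·0.78) = 0.11
Smallest convergent = 0.94. Discriminant values: 0.88, 0.18, 0.11; count ≥ 0.94 → 0.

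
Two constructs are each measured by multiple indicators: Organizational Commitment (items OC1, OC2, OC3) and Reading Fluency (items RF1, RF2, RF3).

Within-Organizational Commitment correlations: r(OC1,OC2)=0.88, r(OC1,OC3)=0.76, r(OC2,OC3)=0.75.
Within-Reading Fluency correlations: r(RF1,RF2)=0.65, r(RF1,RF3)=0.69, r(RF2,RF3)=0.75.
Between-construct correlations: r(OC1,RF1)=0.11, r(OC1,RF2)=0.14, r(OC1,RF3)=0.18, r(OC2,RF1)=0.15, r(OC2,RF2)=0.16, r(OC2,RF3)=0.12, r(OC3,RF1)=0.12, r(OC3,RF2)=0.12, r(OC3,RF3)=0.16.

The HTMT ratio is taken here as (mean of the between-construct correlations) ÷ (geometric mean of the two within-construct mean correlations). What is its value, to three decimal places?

Mean heterotrait r = 1.26/9 = 0.1400.
Mean within-OC = 2.39/3 = 0.7967; mean within-RF = 2.09/3 = 0.6967.
Geometric mean = √(0.7967 × 0.6967) = 0.7450.
HTMT = 0.1400 / 0.7450 = 0.188.

0.188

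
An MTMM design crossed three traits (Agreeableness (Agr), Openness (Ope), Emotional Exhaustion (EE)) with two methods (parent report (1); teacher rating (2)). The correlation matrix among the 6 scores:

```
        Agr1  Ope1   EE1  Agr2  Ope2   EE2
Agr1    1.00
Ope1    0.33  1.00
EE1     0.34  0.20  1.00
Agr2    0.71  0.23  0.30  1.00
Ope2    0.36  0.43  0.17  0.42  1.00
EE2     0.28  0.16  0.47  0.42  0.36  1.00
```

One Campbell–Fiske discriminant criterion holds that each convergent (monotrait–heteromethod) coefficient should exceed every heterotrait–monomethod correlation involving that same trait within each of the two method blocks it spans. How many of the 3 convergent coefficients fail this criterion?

0

Checking each validity diagonal entry against its comparison values:
Agr (methods 1·2): 0.71 vs {0.33, 0.42, 0.34, 0.42} → pass.
Ope (methods 1·2): 0.43 vs {0.33, 0.42, 0.20, 0.36} → pass.
EE (methods 1·2): 0.47 vs {0.34, 0.42, 0.20, 0.36} → pass.
0 of 3 fail.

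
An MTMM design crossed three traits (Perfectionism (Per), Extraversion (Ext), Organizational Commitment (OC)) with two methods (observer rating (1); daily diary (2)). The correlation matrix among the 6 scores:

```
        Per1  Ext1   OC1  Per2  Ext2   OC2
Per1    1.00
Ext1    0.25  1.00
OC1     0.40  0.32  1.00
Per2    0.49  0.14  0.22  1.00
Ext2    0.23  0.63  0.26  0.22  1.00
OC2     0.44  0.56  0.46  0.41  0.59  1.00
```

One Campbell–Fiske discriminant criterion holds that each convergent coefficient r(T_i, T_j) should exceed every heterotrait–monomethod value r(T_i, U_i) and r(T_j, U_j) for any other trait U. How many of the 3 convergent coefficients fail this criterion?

Convergent coefficients and their comparison sets:
Per (methods 1·2): 0.49 vs {0.25, 0.22, 0.40, 0.41} → pass.
Ext (methods 1·2): 0.63 vs {0.25, 0.22, 0.32, 0.59} → pass.
OC (methods 1·2): 0.46 vs {0.40, 0.41, 0.32, 0.59} → fail.
1 of 3 fail.

1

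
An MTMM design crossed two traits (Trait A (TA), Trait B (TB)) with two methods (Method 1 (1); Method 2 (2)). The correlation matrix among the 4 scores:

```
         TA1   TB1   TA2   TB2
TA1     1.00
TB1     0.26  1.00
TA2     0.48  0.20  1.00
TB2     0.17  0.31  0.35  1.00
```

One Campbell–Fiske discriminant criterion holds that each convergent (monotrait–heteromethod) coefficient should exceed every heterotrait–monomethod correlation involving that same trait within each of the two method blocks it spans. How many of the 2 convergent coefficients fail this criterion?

1

Checking each validity diagonal entry against its comparison values:
TA (methods 1·2): 0.48 vs {0.26, 0.35} → pass.
TB (methods 1·2): 0.31 vs {0.26, 0.35} → fail.
1 of 2 fail.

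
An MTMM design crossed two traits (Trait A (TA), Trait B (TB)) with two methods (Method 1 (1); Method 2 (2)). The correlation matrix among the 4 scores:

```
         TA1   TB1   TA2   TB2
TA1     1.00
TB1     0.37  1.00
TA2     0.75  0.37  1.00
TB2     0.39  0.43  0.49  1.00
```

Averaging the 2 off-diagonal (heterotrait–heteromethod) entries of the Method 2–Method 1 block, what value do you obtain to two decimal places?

0.38

HTHM values (method 2 × method 1): 0.37, 0.39; mean = 0.76/2 = 0.38.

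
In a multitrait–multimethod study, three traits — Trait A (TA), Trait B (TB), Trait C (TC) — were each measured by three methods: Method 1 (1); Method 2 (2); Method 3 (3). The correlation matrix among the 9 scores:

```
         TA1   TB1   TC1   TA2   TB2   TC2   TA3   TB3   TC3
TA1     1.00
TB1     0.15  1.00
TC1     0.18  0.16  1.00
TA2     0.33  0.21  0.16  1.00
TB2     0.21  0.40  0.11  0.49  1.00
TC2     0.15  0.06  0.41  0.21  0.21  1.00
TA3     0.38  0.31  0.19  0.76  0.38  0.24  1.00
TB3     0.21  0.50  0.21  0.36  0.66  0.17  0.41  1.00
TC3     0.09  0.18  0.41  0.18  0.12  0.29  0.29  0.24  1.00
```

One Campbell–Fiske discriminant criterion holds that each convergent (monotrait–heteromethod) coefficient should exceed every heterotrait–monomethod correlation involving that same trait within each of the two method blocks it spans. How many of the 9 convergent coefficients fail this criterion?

4

Checking each validity diagonal entry against its comparison values:
TA (methods 1·2): 0.33 vs {0.15, 0.49, 0.18, 0.21} → fail.
TA (methods 1·3): 0.38 vs {0.15, 0.41, 0.18, 0.29} → fail.
TA (methods 2·3): 0.76 vs {0.49, 0.41, 0.21, 0.29} → pass.
TB (methods 1·2): 0.40 vs {0.15, 0.49, 0.16, 0.21} → fail.
TB (methods 1·3): 0.50 vs {0.15, 0.41, 0.16, 0.24} → pass.
TB (methods 2·3): 0.66 vs {0.49, 0.41, 0.21, 0.24} → pass.
TC (methods 1·2): 0.41 vs {0.18, 0.21, 0.16, 0.21} → pass.
TC (methods 1·3): 0.41 vs {0.18, 0.29, 0.16, 0.24} → pass.
TC (methods 2·3): 0.29 vs {0.21, 0.29, 0.21, 0.24} → fail.
4 of 9 fail.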